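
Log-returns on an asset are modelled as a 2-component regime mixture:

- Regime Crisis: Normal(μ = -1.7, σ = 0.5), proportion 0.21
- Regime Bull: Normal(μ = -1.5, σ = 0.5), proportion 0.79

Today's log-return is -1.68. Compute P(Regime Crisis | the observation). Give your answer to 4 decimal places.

0.2208

The responsibility of component k is w_k f_k(x) divided by Σ_j w_j f_j(x).
Normal densities:
  p_Crisis = (1/(0.5·√(2π)))·exp(−(-1.68−-1.7)²/(2·0.5²)) = 0.797885·exp(-0.00080) = 0.797247
  p_Bull = (1/(0.5·√(2π)))·exp(−(-1.68−-1.5)²/(2·0.5²)) = 0.797885·exp(-0.06480) = 0.747821
Unnormalised posteriors:
  w_Crisis·p_Crisis = 0.21 × 0.797247 = 0.167422
  w_Bull·p_Bull = 0.79 × 0.747821 = 0.590779
Normaliser: 0.167422 + 0.590779 = 0.758201
P(Regime Crisis | data) = 0.167422 / 0.758201 ≈ 0.2208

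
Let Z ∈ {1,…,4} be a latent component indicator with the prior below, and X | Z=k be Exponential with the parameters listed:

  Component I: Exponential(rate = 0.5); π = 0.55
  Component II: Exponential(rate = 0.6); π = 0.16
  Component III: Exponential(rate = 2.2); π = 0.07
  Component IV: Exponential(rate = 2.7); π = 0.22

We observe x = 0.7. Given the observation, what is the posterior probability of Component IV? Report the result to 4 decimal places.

Apply Bayes' rule: the posterior for each component is proportional to its prior times its likelihood at x.
Exponential densities:
  L_I = 0.352344
  L_II = 0.394228
  L_III = 0.471638
  L_IV = 0.407894
Prior × likelihood for each component:
  w_I·L_I = 0.55 × 0.352344 = 0.193789
  w_II·L_II = 0.16 × 0.394228 = 0.0630765
  w_III·L_III = 0.07 × 0.471638 = 0.0330147
  w_IV·L_IV = 0.22 × 0.407894 = 0.0897367
Evidence: 0.193789 + 0.0630765 + 0.0330147 + 0.0897367 = 0.379617
Responsibility of Component IV: 0.0897367 / 0.379617 ≈ 0.2364

0.2364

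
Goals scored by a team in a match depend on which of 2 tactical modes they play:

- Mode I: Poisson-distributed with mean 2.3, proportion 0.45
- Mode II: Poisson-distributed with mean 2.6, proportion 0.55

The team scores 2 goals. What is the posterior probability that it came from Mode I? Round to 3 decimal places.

0.464

By Bayes' theorem, P(k | x) = P(Z=k) f_k(x) / Σ_j P(Z=j) f_j(x).
Poisson probabilities:
  L_I = e^(−2.3)·2.3^2/2! = 0.265185
  L_II = e^(−2.6)·2.6^2/2! = 0.251045
Unnormalised posteriors:
  P(Z=I)·L_I = 0.45 × 0.265185 = 0.119333
  P(Z=II)·L_II = 0.55 × 0.251045 = 0.138075
Sum: 0.119333 + 0.138075 = 0.257408
So the posterior for Mode I is 0.119333 / 0.257408 ≈ 0.464.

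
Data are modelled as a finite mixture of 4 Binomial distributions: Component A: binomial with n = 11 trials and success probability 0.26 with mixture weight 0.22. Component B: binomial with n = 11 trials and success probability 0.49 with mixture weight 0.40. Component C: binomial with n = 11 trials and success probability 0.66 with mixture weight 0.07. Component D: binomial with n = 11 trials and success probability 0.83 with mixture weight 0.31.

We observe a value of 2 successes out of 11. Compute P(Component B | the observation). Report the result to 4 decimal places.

By Bayes' theorem, P(k | x) = π_k f_k(x) / Σ_j π_j f_j(x).
Component likelihoods at x = 2 successes out of 11:
  p_A = C(11,2)·0.26^2·0.74^9 = 55·0.0676·0.0665404 = 0.247397
  p_B = C(11,2)·0.49^2·0.51^9 = 55·0.2401·0.00233417 = 0.0308238
  p_C = C(11,2)·0.66^2·0.34^9 = 55·0.4356·6.0717e-05 = 0.00145466
  p_D = C(11,2)·0.83^2·0.17^9 = 55·0.6889·1.18588e-07 = 4.49324e-06
Prior × likelihood for each component:
  π_A·p_A = 0.22 × 0.247397 = 0.0544274
  π_B·p_B = 0.40 × 0.0308238 = 0.0123295
  π_C·p_C = 0.07 × 0.00145466 = 0.000101826
  π_D·p_D = 0.31 × 4.49324e-06 = 1.3929e-06
Normaliser: 0.0544274 + 0.0123295 + 0.000101826 + 1.3929e-06 = 0.0668601
Responsibility of Component B: 0.0123295 / 0.0668601 ≈ 0.1844

0.1844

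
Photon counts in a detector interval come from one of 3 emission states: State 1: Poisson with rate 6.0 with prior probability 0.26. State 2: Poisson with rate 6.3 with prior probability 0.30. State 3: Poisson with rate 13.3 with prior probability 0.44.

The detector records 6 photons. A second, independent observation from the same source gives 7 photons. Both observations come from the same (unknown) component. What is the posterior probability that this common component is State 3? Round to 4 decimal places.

Apply Bayes' rule: the posterior for each component is proportional to its prior times its likelihood at x.
Since both observations come from the same component, the likelihood for component k is f_k(x₁)·f_k(x₂).
  L_1 = [e^(−6.0)·6.0^6/6! = 0.160623] × [0.137677] = 0.0221141
  L_2 = [e^(−6.3)·6.3^6/6! = 0.159461] × [0.143515] = 0.0228851
  L_3 = [e^(−13.3)·13.3^6/6! = 0.0128724] × [0.0244576] = 0.000314829
Prior × likelihood for each component:
  P(Z=1)·L_1 = 0.26 × 0.0221141 = 0.00574967
  P(Z=2)·L_2 = 0.30 × 0.0228851 = 0.00686554
  P(Z=3)·L_3 = 0.44 × 0.000314829 = 0.000138525
Marginal: 0.00574967 + 0.00686554 + 0.000138525 = 0.0127537
So the posterior for State 3 is 0.000138525 / 0.0127537 ≈ 0.0109.

0.0109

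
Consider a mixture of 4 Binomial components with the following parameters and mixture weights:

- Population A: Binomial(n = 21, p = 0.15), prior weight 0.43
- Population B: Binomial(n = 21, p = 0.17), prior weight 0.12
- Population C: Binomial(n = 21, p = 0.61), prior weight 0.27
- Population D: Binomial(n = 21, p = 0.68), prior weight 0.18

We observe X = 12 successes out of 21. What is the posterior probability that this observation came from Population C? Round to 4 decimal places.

0.7072

P(component k | x) = π_k·f_k(x) / marginal(x), where marginal(x) = Σ_j π_j·f_j(x).
Evaluate each component's likelihood at the observed value:
  p_A = C(21,12)·0.15^12·0.85^9 = 293930·1.29746e-10·0.231617 = 8.83302e-06
  p_B = C(21,12)·0.17^12·0.83^9 = 293930·5.82622e-10·0.18694 = 3.20135e-05
  p_C = C(21,12)·0.61^12·0.39^9 = 293930·0.00265435·0.000208728 = 0.162848
  p_D = C(21,12)·0.68^12·0.32^9 = 293930·0.00977478·3.51844e-05 = 0.101088
Unnormalised posteriors:
  π_A·p_A = 0.43 × 8.83302e-06 = 3.7982e-06
  π_B·p_B = 0.12 × 3.20135e-05 = 3.84163e-06
  π_C·p_C = 0.27 × 0.162848 = 0.0439691
  π_D·p_D = 0.18 × 0.101088 = 0.0181959
Marginal: 3.7982e-06 + 3.84163e-06 + 0.0439691 + 0.0181959 = 0.0621726
P(Population C | the observation) ≈ 0.7072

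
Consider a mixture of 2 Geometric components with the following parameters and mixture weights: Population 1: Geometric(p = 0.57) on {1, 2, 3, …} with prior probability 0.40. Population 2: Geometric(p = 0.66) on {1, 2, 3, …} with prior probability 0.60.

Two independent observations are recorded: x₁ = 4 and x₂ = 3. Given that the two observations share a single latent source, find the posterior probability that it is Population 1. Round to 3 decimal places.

0.617

Apply Bayes' rule: the posterior for each component is proportional to its prior times its likelihood at x.
Since both observations come from the same component, the likelihood for component k is f_k(x₁)·f_k(x₂).
  L_1 = [0.57·(1−0.57)^3 = 0.57·0.079507 = 0.045319] × [0.105393] = 0.0047763
  L_2 = [0.66·(1−0.66)^3 = 0.66·0.039304 = 0.0259406] × [0.076296] = 0.00197917
Multiply by the mixture weights:
  P(Z=1)·L_1 = 0.40 × 0.0047763 = 0.00191052
  P(Z=2)·L_2 = 0.60 × 0.00197917 = 0.0011875
Denominator: 0.00191052 + 0.0011875 = 0.00309802
P(Population 1 | data) ≈ 0.617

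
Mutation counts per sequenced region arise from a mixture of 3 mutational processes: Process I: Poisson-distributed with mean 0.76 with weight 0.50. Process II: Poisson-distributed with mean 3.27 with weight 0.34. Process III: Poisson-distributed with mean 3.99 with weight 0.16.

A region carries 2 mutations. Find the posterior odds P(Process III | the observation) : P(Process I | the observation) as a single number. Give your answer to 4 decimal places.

Only the two components matter; the odds are (w_i f_i(x)) / (w_j f_j(x)).
Poisson probabilities:
  L_I = e^(−0.76)·0.76^2/2! = 0.135062
  L_II = e^(−3.27)·3.27^2/2! = 0.203199
  L_III = e^(−3.99)·3.99^2/2! = 0.147259
Odds = (0.16/0.50) × (0.147259/0.135062) = 0.32 × 1.0903 ≈ 0.3489

0.3489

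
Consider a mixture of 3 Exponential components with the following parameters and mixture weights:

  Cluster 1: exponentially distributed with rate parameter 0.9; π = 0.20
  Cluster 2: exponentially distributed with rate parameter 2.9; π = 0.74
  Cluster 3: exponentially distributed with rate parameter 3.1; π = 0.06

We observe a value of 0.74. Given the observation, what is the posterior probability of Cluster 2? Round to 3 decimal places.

0.693

The responsibility of component k is π_k f_k(x) divided by Σ_j π_j f_j(x).
Exponential densities:
  f_1 = 0.9·e^(−0.9·0.74) = 0.9·e^(−0.6660) = 0.462384
  f_2 = 2.9·e^(−2.9·0.74) = 2.9·e^(−2.1460) = 0.339158
  f_3 = 3.1·e^(−3.1·0.74) = 3.1·e^(−2.2940) = 0.312673
Weight by the priors:
  π_1·f_1 = 0.20 × 0.462384 = 0.0924767
  π_2·f_2 = 0.74 × 0.339158 = 0.250977
  π_3·f_3 = 0.06 × 0.312673 = 0.0187604
Normaliser: 0.0924767 + 0.250977 + 0.0187604 = 0.362214
P(Cluster 2 | x) = 0.250977 / 0.362214 ≈ 0.693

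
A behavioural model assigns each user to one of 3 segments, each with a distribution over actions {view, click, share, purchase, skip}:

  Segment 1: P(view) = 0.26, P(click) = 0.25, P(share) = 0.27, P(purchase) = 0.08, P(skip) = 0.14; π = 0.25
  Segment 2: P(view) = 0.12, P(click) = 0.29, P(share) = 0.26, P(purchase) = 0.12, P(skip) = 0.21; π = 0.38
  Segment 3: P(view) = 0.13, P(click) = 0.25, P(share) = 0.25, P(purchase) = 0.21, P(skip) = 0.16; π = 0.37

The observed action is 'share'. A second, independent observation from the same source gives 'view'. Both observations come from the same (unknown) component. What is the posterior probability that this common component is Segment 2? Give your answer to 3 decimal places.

0.286

P(component k | x) = π_k·f_k(x) / marginal(x), where marginal(x) = Σ_j π_j·f_j(x).
Since both observations come from the same component, the likelihood for component k is f_k(x₁)·f_k(x₂).
  p_1 = [P(share | comp) = 0.27] × [0.26] = 0.0702
  p_2 = [P(share | comp) = 0.26] × [0.12] = 0.0312
  p_3 = [P(share | comp) = 0.25] × [0.13] = 0.0325
Multiply by the mixture weights:
  π_1·p_1 = 0.25 × 0.0702 = 0.01755
  π_2·p_2 = 0.38 × 0.0312 = 0.011856
  π_3·p_3 = 0.37 × 0.0325 = 0.012025
Marginal: 0.01755 + 0.011856 + 0.012025 = 0.041431
Responsibility of Segment 2: 0.011856 / 0.041431 ≈ 0.286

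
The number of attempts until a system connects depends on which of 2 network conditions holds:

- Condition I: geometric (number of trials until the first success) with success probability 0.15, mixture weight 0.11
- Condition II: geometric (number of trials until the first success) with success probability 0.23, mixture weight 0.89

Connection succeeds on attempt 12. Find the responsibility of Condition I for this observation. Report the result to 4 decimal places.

0.1930

The responsibility of component k is P(Z=k) f_k(x) divided by Σ_j P(Z=j) f_j(x).
Evaluate each component's likelihood at the observed value:
  f_I = 0.0251015
  f_II = 0.0129756
Weight by the priors:
  P(Z=I)·f_I = 0.11 × 0.0251015 = 0.00276116
  P(Z=II)·f_II = 0.89 × 0.0129756 = 0.0115482
Evidence: 0.00276116 + 0.0115482 = 0.0143094
Responsibility of Condition I: 0.00276116 / 0.0143094 ≈ 0.1930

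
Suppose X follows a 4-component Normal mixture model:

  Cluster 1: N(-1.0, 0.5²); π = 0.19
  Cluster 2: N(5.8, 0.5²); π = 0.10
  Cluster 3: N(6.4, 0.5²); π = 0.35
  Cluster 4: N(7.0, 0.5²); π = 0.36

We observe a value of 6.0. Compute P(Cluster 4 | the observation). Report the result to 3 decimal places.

0.123

Apply Bayes' rule: the posterior for each component is proportional to its prior times its likelihood at x.
Component likelihoods at x = 6.0:
  p_1 = 2.19321e-43
  p_2 = 0.73654
  p_3 = 0.579383
  p_4 = 0.107982
Weight by the priors:
  π_1·p_1 = 0.19 × 2.19321e-43 = 4.1671e-44
  π_2·p_2 = 0.10 × 0.73654 = 0.073654
  π_3·p_3 = 0.35 × 0.579383 = 0.202784
  π_4·p_4 = 0.36 × 0.107982 = 0.0388735
Normaliser: 4.1671e-44 + 0.073654 + 0.202784 + 0.0388735 = 0.315312
So the posterior for Cluster 4 is 0.0388735 / 0.315312 ≈ 0.123.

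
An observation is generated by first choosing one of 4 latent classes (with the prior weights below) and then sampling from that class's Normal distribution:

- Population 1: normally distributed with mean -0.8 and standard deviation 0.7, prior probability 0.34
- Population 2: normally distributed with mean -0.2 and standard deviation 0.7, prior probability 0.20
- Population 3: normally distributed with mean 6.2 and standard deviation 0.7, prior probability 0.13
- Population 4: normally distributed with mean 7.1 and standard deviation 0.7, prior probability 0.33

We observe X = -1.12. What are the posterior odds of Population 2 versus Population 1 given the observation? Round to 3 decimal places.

Only the two components matter; the odds are (w_i f_i(x)) / (w_j f_j(x)).
Normal densities:
  f_1 = 0.513373
  f_2 = 0.240283
  f_3 = 1.02415e-24
  f_4 = 6.49172e-31
Odds = (0.20/0.34) × (0.240283/0.513373) = 0.588235 × 0.468048 ≈ 0.275

0.275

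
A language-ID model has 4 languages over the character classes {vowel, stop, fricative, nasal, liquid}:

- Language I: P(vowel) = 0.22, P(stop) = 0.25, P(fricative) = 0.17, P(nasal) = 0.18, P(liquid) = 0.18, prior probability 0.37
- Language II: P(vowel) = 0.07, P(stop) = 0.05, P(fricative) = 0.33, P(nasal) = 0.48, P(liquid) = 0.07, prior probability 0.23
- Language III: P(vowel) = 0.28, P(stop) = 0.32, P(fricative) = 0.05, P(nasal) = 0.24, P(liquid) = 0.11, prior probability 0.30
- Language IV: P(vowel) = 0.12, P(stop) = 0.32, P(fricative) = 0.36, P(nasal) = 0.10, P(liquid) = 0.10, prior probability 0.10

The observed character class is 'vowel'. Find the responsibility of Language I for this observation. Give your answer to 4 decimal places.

0.4207

The responsibility of component k is P(Z=k) f_k(x) divided by Σ_j P(Z=j) f_j(x).
Component likelihoods at x = 'vowel':
  L_I = P(vowel | comp) = 0.22
  L_II = P(vowel | comp) = 0.07
  L_III = P(vowel | comp) = 0.28
  L_IV = P(vowel | comp) = 0.12
Prior × likelihood for each component:
  P(Z=I)·L_I = 0.37 × 0.22 = 0.0814
  P(Z=II)·L_II = 0.23 × 0.07 = 0.0161
  P(Z=III)·L_III = 0.30 × 0.28 = 0.084
  P(Z=IV)·L_IV = 0.10 × 0.12 = 0.012
Normaliser: 0.0814 + 0.0161 + 0.084 + 0.012 = 0.1935
P(Language I | the observation) ≈ 0.4207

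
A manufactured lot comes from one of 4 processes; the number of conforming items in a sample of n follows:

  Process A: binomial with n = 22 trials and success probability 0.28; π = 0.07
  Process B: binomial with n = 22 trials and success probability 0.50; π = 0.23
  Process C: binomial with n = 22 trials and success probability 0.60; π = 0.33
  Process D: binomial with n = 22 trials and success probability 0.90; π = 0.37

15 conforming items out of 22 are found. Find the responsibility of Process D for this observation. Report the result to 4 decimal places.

0.0241

By Bayes' theorem, P(k | x) = π_k f_k(x) / Σ_j π_j f_j(x).
Evaluate each component's likelihood at the observed value:
  f_A = 8.72036e-05
  f_B = 0.0406609
  f_C = 0.131379
  f_D = 0.00351135
Multiply by the mixture weights:
  π_A·f_A = 0.07 × 8.72036e-05 = 6.10425e-06
  π_B·f_B = 0.23 × 0.0406609 = 0.009352
  π_C·f_C = 0.33 × 0.131379 = 0.043355
  π_D·f_D = 0.37 × 0.00351135 = 0.0012992
Denominator: 6.10425e-06 + 0.009352 + 0.043355 + 0.0012992 = 0.0540123
P(Process D | data) = 0.0012992 / 0.0540123 ≈ 0.0241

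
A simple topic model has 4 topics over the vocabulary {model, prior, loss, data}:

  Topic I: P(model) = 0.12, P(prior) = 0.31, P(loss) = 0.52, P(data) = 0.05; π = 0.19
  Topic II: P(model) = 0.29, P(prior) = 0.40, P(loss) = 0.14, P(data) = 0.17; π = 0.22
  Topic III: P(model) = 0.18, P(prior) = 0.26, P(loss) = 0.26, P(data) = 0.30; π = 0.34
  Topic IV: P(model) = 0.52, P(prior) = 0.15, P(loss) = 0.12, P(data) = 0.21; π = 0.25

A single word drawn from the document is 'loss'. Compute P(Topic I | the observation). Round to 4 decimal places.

Posterior ∝ prior × likelihood, so P(k | x) ∝ w_k f_k(x); normalise over all components.
Component likelihoods at x = 'loss':
  L_I = 0.52
  L_II = 0.14
  L_III = 0.26
  L_IV = 0.12
Weight by the priors:
  w_I·L_I = 0.19 × 0.52 = 0.0988
  w_II·L_II = 0.22 × 0.14 = 0.0308
  w_III·L_III = 0.34 × 0.26 = 0.0884
  w_IV·L_IV = 0.25 × 0.12 = 0.03
Marginal: 0.0988 + 0.0308 + 0.0884 + 0.03 = 0.248
Responsibility of Topic I: 0.0988 / 0.248 ≈ 0.3984

0.3984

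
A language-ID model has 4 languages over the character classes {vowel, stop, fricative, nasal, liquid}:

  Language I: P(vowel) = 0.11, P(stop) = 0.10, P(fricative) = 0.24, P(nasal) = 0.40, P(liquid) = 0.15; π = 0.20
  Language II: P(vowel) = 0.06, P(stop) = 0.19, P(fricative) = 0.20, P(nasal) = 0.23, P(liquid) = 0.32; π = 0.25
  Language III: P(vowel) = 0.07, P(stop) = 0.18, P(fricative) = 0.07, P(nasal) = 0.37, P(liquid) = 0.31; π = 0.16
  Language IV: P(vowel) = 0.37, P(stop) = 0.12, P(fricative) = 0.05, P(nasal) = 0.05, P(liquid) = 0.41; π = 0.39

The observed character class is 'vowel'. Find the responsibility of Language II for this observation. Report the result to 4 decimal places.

P(component k | x) = π_k·f_k(x) / marginal(x), where marginal(x) = Σ_j π_j·f_j(x).
Component likelihoods at x = 'vowel':
  L_I = 0.11
  L_II = 0.06
  L_III = 0.07
  L_IV = 0.37
Weight by the priors:
  π_I·L_I = 0.20 × 0.11 = 0.022
  π_II·L_II = 0.25 × 0.06 = 0.015
  π_III·L_III = 0.16 × 0.07 = 0.0112
  π_IV·L_IV = 0.39 × 0.37 = 0.1443
Evidence: 0.022 + 0.015 + 0.0112 + 0.1443 = 0.1925
P(Language II | x) = 0.015 / 0.1925 ≈ 0.0779

0.0779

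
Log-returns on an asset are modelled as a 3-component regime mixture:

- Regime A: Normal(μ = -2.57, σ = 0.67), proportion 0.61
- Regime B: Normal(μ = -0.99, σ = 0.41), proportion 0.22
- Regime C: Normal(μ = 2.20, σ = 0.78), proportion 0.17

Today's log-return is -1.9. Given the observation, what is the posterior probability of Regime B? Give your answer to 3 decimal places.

0.076

Posterior ∝ prior × likelihood, so P(k | x) ∝ π_k f_k(x); normalise over all components.
Normal densities:
  L_A = (1/(0.67·√(2π)))·exp(−(-1.9−-2.57)²/(2·0.67²)) = 0.595436·exp(-0.50000) = 0.36115
  L_B = (1/(0.41·√(2π)))·exp(−(-1.9−-0.99)²/(2·0.41²)) = 0.973030·exp(-2.46312) = 0.082872
  L_C = (1/(0.78·√(2π)))·exp(−(-1.9−2.20)²/(2·0.78²)) = 0.511464·exp(-13.81492) = 5.11764e-07
Multiply by the mixture weights:
  π_A·L_A = 0.61 × 0.36115 = 0.220302
  π_B·L_B = 0.22 × 0.082872 = 0.0182318
  π_C·L_C = 0.17 × 5.11764e-07 = 8.69999e-08
Sum: 0.220302 + 0.0182318 + 8.69999e-08 = 0.238534
P(Regime B | the observation) = 0.0182318 / 0.238534 ≈ 0.076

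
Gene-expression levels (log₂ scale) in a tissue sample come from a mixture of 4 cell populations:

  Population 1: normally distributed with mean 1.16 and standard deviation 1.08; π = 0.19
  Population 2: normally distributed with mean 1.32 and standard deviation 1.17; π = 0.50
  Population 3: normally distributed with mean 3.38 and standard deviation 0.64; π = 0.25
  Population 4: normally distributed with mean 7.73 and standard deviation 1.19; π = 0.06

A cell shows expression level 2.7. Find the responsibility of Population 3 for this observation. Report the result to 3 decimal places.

Apply Bayes' rule: the posterior for each component is proportional to its prior times its likelihood at x.
Component likelihoods at x = 2.7:
  p_1 = 0.13365
  p_2 = 0.170071
  p_3 = 0.35448
  p_4 = 4.42261e-05
Unnormalised posteriors:
  π_1·p_1 = 0.19 × 0.13365 = 0.0253935
  π_2·p_2 = 0.50 × 0.170071 = 0.0850357
  π_3·p_3 = 0.25 × 0.35448 = 0.0886199
  π_4·p_4 = 0.06 × 4.42261e-05 = 2.65357e-06
Evidence: 0.0253935 + 0.0850357 + 0.0886199 + 2.65357e-06 = 0.199052
So the posterior for Population 3 is 0.0886199 / 0.199052 ≈ 0.445.

0.445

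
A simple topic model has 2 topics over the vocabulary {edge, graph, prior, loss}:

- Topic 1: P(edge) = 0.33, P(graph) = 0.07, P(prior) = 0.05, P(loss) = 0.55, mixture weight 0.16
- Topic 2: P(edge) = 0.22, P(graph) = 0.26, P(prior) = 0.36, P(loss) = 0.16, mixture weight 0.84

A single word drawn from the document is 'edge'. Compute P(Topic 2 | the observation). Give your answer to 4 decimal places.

0.7778

P(component k | x) = w_k·f_k(x) / marginal(x), where marginal(x) = Σ_j w_j·f_j(x).
Evaluate each component's likelihood at the observed value:
  f_1 = 0.33
  f_2 = 0.22
Unnormalised posteriors:
  w_1·f_1 = 0.16 × 0.33 = 0.0528
  w_2·f_2 = 0.84 × 0.22 = 0.1848
Normaliser: 0.0528 + 0.1848 = 0.2376
P(Topic 2 | the observation) = 0.1848 / 0.2376 ≈ 0.7778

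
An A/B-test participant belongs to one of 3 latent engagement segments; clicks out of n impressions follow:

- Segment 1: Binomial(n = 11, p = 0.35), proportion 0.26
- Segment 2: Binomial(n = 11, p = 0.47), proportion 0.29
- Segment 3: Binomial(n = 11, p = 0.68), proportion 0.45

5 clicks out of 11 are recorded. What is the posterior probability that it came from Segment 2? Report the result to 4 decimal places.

P(component k | x) = P(Z=k)·f_k(x) / marginal(x), where marginal(x) = Σ_j P(Z=j)·f_j(x).
Evaluate each component's likelihood at the observed value:
  f_1 = 0.183005
  f_2 = 0.234848
  f_3 = 0.0721251
Unnormalised posteriors:
  P(Z=1)·f_1 = 0.26 × 0.183005 = 0.0475812
  P(Z=2)·f_2 = 0.29 × 0.234848 = 0.0681059
  P(Z=3)·f_3 = 0.45 × 0.0721251 = 0.0324563
Evidence: 0.0475812 + 0.0681059 + 0.0324563 = 0.148143
So the posterior for Segment 2 is 0.0681059 / 0.148143 ≈ 0.4597.

0.4597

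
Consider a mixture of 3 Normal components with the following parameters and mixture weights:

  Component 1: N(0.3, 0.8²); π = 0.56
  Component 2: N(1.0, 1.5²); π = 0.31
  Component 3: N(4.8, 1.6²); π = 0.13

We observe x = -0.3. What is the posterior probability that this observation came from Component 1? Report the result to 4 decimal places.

0.7876

The responsibility of component k is π_k f_k(x) divided by Σ_j π_j f_j(x).
Evaluate each component's likelihood at the observed value:
  p_1 = 0.376422
  p_2 = 0.182691
  p_3 = 0.00155074
Multiply by the mixture weights:
  π_1·p_1 = 0.56 × 0.376422 = 0.210796
  π_2·p_2 = 0.31 × 0.182691 = 0.0566342
  π_3·p_3 = 0.13 × 0.00155074 = 0.000201597
Denominator: 0.210796 + 0.0566342 + 0.000201597 = 0.267632
P(Component 1 | x) = 0.210796 / 0.267632 ≈ 0.7876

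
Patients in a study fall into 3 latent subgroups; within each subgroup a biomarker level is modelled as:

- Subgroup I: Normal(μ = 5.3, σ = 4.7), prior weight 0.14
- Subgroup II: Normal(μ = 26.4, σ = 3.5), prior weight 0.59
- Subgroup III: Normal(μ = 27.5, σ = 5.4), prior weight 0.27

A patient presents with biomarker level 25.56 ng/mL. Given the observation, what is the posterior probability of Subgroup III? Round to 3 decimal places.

The responsibility of component k is P(Z=k) f_k(x) divided by Σ_j P(Z=j) f_j(x).
Normal densities:
  p_I = (1/(4.7·√(2π)))·exp(−(25.56−5.3)²/(2·4.7²)) = 0.084881·exp(-9.29080) = 7.83192e-06
  p_II = (1/(3.5·√(2π)))·exp(−(25.56−26.4)²/(2·3.5²)) = 0.113984·exp(-0.02880) = 0.110748
  p_III = (1/(5.4·√(2π)))·exp(−(25.56−27.5)²/(2·5.4²)) = 0.073878·exp(-0.06453) = 0.0692612
Weight by the priors:
  P(Z=I)·p_I = 0.14 × 7.83192e-06 = 1.09647e-06
  P(Z=II)·p_II = 0.59 × 0.110748 = 0.0653411
  P(Z=III)·p_III = 0.27 × 0.0692612 = 0.0187005
Normaliser: 1.09647e-06 + 0.0653411 + 0.0187005 = 0.0840427
Responsibility of Subgroup III: 0.0187005 / 0.0840427 ≈ 0.223

0.223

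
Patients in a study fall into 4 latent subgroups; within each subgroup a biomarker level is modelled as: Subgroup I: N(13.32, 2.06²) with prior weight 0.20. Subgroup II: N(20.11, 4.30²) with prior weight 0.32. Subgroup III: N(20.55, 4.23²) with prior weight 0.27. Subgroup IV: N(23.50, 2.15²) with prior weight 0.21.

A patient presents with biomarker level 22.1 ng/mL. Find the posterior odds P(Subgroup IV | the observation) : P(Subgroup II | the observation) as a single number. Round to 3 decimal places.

1.182

Only the two components matter; the odds are (w_i f_i(x)) / (w_j f_j(x)).
Evaluate each component's likelihood at the observed value:
  p_I = (1/(2.06·√(2π)))·exp(−(22.1−13.32)²/(2·2.06²)) = 0.193661·exp(-9.08290) = 2.19983e-05
  p_II = (1/(4.30·√(2π)))·exp(−(22.1−20.11)²/(2·4.30²)) = 0.092777·exp(-0.10709) = 0.0833555
  p_III = (1/(4.23·√(2π)))·exp(−(22.1−20.55)²/(2·4.23²)) = 0.094313·exp(-0.06714) = 0.0881887
  p_IV = (1/(2.15·√(2π)))·exp(−(22.1−23.50)²/(2·2.15²)) = 0.185555·exp(-0.21201) = 0.150106
Posterior odds = (w_IV·p_IV) / (w_II·p_II) = (0.21·0.150106) / (0.32·0.0833555) = 0.0315223 / 0.0266737 ≈ 1.182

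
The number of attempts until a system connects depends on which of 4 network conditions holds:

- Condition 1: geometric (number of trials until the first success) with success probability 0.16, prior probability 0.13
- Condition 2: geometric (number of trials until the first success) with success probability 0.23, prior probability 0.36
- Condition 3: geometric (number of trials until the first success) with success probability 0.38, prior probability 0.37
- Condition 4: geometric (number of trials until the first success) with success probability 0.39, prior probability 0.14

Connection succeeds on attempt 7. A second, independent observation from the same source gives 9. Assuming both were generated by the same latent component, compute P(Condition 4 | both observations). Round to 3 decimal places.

0.024

P(component k | x) = P(Z=k)·f_k(x) / marginal(x), where marginal(x) = Σ_j P(Z=j)·f_j(x).
Since both observations come from the same component, the likelihood for component k is f_k(x₁)·f_k(x₂).
  L_1 = [0.16·(1−0.16)^6 = 0.16·0.351298 = 0.0562077] × [0.0396601] = 0.0022292
  L_2 = [0.23·(1−0.23)^6 = 0.23·0.208422 = 0.0479371] × [0.0284219] = 0.00136247
  L_3 = [0.38·(1−0.38)^6 = 0.38·0.0568002 = 0.0215841] × [0.00829692] = 0.000179082
  L_4 = [0.39·(1−0.39)^6 = 0.39·0.0515204 = 0.0200929] × [0.00747659] = 0.000150227
Unnormalised posteriors:
  P(Z=1)·L_1 = 0.13 × 0.0022292 = 0.000289797
  P(Z=2)·L_2 = 0.36 × 0.00136247 = 0.000490488
  P(Z=3)·L_3 = 0.37 × 0.000179082 = 6.62602e-05
  P(Z=4)·L_4 = 0.14 × 0.000150227 = 2.10317e-05
Sum: 0.000289797 + 0.000490488 + 6.62602e-05 + 2.10317e-05 = 0.000867576
P(Condition 4 | x₁, x₂) ≈ 0.024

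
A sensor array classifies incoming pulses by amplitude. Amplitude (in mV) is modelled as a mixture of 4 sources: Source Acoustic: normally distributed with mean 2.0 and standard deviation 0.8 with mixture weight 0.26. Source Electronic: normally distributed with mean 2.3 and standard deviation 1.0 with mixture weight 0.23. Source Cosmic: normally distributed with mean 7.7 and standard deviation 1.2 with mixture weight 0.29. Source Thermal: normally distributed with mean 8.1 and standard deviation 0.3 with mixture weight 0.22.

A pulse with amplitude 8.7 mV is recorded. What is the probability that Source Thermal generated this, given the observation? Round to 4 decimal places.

Posterior ∝ prior × likelihood, so P(k | x) ∝ π_k f_k(x); normalise over all components.
Evaluate each component's likelihood at the observed value:
  p_Acoustic = 2.93074e-16
  p_Electronic = 5.08814e-10
  p_Cosmic = 0.234927
  p_Thermal = 0.17997
Weight by the priors:
  π_Acoustic·p_Acoustic = 0.26 × 2.93074e-16 = 7.61992e-17
  π_Electronic·p_Electronic = 0.23 × 5.08814e-10 = 1.17027e-10
  π_Cosmic·p_Cosmic = 0.29 × 0.234927 = 0.0681287
  π_Thermal·p_Thermal = 0.22 × 0.17997 = 0.0395934
Sum: 7.61992e-17 + 1.17027e-10 + 0.0681287 + 0.0395934 = 0.107722
So the posterior for Source Thermal is 0.0395934 / 0.107722 ≈ 0.3676.

0.3676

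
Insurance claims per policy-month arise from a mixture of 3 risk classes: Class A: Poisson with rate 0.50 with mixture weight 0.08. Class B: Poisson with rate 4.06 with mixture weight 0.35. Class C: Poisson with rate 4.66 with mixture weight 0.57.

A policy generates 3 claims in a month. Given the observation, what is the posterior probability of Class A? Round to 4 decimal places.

P(component k | x) = π_k·f_k(x) / marginal(x), where marginal(x) = Σ_j π_j·f_j(x).
Component likelihoods at x = 3 claims:
  f_A = 0.0126361
  f_B = 0.192394
  f_C = 0.159659
Weight by the priors:
  π_A·f_A = 0.08 × 0.0126361 = 0.00101088
  π_B·f_B = 0.35 × 0.192394 = 0.0673379
  π_C·f_C = 0.57 × 0.159659 = 0.0910058
Evidence: 0.00101088 + 0.0673379 + 0.0910058 = 0.159355
P(Class A | data) = 0.00101088 / 0.159355 ≈ 0.0063

0.0063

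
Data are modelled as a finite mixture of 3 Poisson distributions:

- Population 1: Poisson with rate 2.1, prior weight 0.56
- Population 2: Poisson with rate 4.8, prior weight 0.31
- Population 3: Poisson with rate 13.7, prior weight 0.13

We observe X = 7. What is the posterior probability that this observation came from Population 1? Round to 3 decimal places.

0.070

Posterior ∝ prior × likelihood, so P(k | x) ∝ π_k f_k(x); normalise over all components.
Poisson probabilities:
  L_1 = 0.00437609
  L_2 = 0.0958616
  L_3 = 0.0201734
Unnormalised posteriors:
  π_1·L_1 = 0.56 × 0.00437609 = 0.00245061
  π_2·L_2 = 0.31 × 0.0958616 = 0.0297171
  π_3·L_3 = 0.13 × 0.0201734 = 0.00262254
Denominator: 0.00245061 + 0.0297171 + 0.00262254 = 0.0347902
P(Population 1 | the observation) = 0.00245061 / 0.0347902 ≈ 0.070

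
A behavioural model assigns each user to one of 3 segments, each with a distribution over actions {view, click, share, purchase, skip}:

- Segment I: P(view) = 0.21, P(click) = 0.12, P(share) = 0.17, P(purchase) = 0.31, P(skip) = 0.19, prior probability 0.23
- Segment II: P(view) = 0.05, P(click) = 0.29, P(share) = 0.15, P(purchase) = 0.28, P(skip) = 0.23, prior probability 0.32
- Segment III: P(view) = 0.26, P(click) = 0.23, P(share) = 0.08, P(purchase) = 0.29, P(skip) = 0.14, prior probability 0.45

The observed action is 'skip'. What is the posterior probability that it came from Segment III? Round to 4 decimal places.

By Bayes' theorem, P(k | x) = π_k f_k(x) / Σ_j π_j f_j(x).
Evaluate each component's likelihood at the observed value:
  p_I = 0.19
  p_II = 0.23
  p_III = 0.14
Weight by the priors:
  π_I·p_I = 0.23 × 0.19 = 0.0437
  π_II·p_II = 0.32 × 0.23 = 0.0736
  π_III·p_III = 0.45 × 0.14 = 0.063
Denominator: 0.0437 + 0.0736 + 0.063 = 0.1803
P(Segment III | data) ≈ 0.3494

0.3494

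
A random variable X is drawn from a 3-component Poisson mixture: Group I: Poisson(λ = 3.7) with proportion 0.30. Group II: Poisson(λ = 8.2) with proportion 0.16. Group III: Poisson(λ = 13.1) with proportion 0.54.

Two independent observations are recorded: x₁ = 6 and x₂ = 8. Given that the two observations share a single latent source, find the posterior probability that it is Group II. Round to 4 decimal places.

0.7395

P(component k | x) = w_k·f_k(x) / marginal(x), where marginal(x) = Σ_j w_j·f_j(x).
Since both observations come from the same component, the likelihood for component k is f_k(x₁)·f_k(x₂).
  f_I = [e^(−3.7)·3.7^6/6! = 0.0881025] × [0.0215379] = 0.00189754
  f_II = [e^(−8.2)·8.2^6/6! = 0.115967] × [0.139244] = 0.0161477
  f_III = [e^(−13.1)·13.1^6/6! = 0.0143561] × [0.0439939] = 0.000631582
Multiply by the mixture weights:
  w_I·f_I = 0.30 × 0.00189754 = 0.000569263
  w_II·f_II = 0.16 × 0.0161477 = 0.00258364
  w_III·f_III = 0.54 × 0.000631582 = 0.000341054
Evidence: 0.000569263 + 0.00258364 + 0.000341054 = 0.00349395
P(Group II | data) = 0.00258364 / 0.00349395 ≈ 0.7395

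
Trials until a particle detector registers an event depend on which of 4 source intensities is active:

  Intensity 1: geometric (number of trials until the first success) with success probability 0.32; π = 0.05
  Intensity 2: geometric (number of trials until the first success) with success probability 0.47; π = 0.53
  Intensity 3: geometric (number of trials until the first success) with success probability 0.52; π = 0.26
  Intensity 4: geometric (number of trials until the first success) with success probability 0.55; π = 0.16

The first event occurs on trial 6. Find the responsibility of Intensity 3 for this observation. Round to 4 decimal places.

P(component k | x) = π_k·f_k(x) / marginal(x), where marginal(x) = Σ_j π_j·f_j(x).
Component likelihoods at x = 6:
  p_1 = 0.0465259
  p_2 = 0.0196552
  p_3 = 0.0132498
  p_4 = 0.010149
Prior × likelihood for each component:
  π_1·p_1 = 0.05 × 0.0465259 = 0.00232629
  π_2·p_2 = 0.53 × 0.0196552 = 0.0104172
  π_3·p_3 = 0.26 × 0.0132498 = 0.00344495
  π_4·p_4 = 0.16 × 0.010149 = 0.00162385
Evidence: 0.00232629 + 0.0104172 + 0.00344495 + 0.00162385 = 0.0178123
P(Intensity 3 | 6) = 0.00344495 / 0.0178123 ≈ 0.1934

0.1934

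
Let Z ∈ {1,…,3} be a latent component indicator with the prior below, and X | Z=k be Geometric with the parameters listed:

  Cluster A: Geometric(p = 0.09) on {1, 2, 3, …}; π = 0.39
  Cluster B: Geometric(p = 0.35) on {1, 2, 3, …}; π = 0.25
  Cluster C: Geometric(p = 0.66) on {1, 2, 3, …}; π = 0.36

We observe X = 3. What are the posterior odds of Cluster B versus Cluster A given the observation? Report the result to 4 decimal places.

1.2719

The posterior odds equal the prior odds times the likelihood ratio: (w_i/w_j)·(f_i(x)/f_j(x)).
Component likelihoods at x = 3:
  p_A = 0.074529
  p_B = 0.147875
  p_C = 0.076296
0.0369688 / 0.0290663 ≈ 1.2719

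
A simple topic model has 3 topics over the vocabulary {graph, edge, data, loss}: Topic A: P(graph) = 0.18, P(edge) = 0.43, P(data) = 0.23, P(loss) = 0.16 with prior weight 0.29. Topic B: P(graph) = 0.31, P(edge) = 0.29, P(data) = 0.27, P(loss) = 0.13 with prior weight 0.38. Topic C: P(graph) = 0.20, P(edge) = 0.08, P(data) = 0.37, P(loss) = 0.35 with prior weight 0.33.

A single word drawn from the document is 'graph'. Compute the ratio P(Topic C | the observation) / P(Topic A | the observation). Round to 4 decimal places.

1.2644

The posterior odds equal the prior odds times the likelihood ratio: (P(Z=i)/P(Z=j))·(f_i(x)/f_j(x)).
Categorical probabilities:
  L_A = P(graph | comp) = 0.18
  L_B = P(graph | comp) = 0.31
  L_C = P(graph | comp) = 0.20
0.066 / 0.0522 ≈ 1.2644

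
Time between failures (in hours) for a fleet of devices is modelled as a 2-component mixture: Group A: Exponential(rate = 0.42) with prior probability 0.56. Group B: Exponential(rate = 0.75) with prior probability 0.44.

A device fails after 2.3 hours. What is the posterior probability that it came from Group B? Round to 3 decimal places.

0.396

Apply Bayes' rule: the posterior for each component is proportional to its prior times its likelihood at x.
Component likelihoods at x = 2.3 hours:
  f_A = 0.42·e^(−0.42·2.3) = 0.42·e^(−0.9660) = 0.159853
  f_B = 0.75·e^(−0.75·2.3) = 0.75·e^(−1.7250) = 0.13363
Weight by the priors:
  π_A·f_A = 0.56 × 0.159853 = 0.0895177
  π_B·f_B = 0.44 × 0.13363 = 0.0587971
Denominator: 0.0895177 + 0.0587971 = 0.148315
P(Group B | 2.3 hours) = 0.0587971 / 0.148315 ≈ 0.396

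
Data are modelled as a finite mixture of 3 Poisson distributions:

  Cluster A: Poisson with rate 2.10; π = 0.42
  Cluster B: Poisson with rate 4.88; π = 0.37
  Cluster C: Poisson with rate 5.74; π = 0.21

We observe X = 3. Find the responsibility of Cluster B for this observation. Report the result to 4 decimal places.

0.3510

P(component k | x) = w_k·f_k(x) / marginal(x), where marginal(x) = Σ_j w_j·f_j(x).
Component likelihoods at x = 3:
  L_A = e^(−2.10)·2.10^3/3! = 0.189011
  L_B = e^(−4.88)·4.88^3/3! = 0.147147
  L_C = e^(−5.74)·5.74^3/3! = 0.101329
Weight by the priors:
  w_A·L_A = 0.42 × 0.189011 = 0.0793848
  w_B·L_B = 0.37 × 0.147147 = 0.0544444
  w_C·L_C = 0.21 × 0.101329 = 0.0212791
Sum: 0.0793848 + 0.0544444 + 0.0212791 = 0.155108
So the posterior for Cluster B is 0.0544444 / 0.155108 ≈ 0.3510.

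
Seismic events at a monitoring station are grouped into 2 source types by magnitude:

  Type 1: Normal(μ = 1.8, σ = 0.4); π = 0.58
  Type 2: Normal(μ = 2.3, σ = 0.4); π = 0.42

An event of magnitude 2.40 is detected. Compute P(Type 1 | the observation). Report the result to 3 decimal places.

By Bayes' theorem, P(k | x) = π_k f_k(x) / Σ_j π_j f_j(x).
Evaluate each component's likelihood at the observed value:
  p_1 = (1/(0.4·√(2π)))·exp(−(2.40−1.8)²/(2·0.4²)) = 0.997356·exp(-1.12500) = 0.323794
  p_2 = (1/(0.4·√(2π)))·exp(−(2.40−2.3)²/(2·0.4²)) = 0.997356·exp(-0.03125) = 0.96667
Unnormalised posteriors:
  π_1·p_1 = 0.58 × 0.323794 = 0.187801
  π_2·p_2 = 0.42 × 0.96667 = 0.406002
Marginal: 0.187801 + 0.406002 = 0.593802
Responsibility of Type 1: 0.187801 / 0.593802 ≈ 0.316

0.316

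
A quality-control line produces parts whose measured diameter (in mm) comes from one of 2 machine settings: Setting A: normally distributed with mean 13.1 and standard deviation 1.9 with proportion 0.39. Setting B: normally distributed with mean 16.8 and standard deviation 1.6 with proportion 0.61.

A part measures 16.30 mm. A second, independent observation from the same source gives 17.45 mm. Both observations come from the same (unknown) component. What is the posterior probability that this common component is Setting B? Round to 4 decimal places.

By Bayes' theorem, P(k | x) = P(Z=k) f_k(x) / Σ_j P(Z=j) f_j(x).
Since both observations come from the same component, the likelihood for component k is f_k(x₁)·f_k(x₂).
  f_A = [0.0508398] × [0.0152735] = 0.000776501
  f_B = [0.237457] × [0.22959] = 0.0545176
Weight by the priors:
  P(Z=A)·f_A = 0.39 × 0.000776501 = 0.000302836
  P(Z=B)·f_B = 0.61 × 0.0545176 = 0.0332557
Evidence: 0.000302836 + 0.0332557 = 0.0335586
Responsibility of Setting B: 0.0332557 / 0.0335586 ≈ 0.9910

0.9910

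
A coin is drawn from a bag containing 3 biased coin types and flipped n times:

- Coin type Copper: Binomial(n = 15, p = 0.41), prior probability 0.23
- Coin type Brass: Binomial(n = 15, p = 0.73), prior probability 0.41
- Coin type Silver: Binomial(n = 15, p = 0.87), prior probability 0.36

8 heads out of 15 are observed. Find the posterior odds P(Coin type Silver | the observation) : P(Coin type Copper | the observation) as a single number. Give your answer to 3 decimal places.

Only the two components matter; the odds are (π_i f_i(x)) / (π_j f_j(x)).
Binomial probabilities:
  f_Copper = C(15,8)·0.41^8·0.59^7 = 6435·0.000798493·0.0248865 = 0.127874
  f_Brass = C(15,8)·0.73^8·0.27^7 = 6435·0.080646·0.000104604 = 0.0542847
  f_Silver = C(15,8)·0.87^8·0.13^7 = 6435·0.328212·6.27485e-07 = 0.00132528
Odds = (0.36/0.23) × (0.00132528/0.127874) = 1.56522 × 0.0103639 ≈ 0.016

0.016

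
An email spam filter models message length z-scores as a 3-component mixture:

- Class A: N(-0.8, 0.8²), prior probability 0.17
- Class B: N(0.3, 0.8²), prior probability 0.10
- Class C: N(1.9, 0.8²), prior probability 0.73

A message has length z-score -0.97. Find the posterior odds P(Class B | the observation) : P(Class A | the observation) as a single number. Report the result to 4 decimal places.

0.1707

Posterior odds = (π_i f_i(x)) / (π_j f_j(x)); the normalising sum cancels.
Evaluate each component's likelihood at the observed value:
  p_A = (1/(0.8·√(2π)))·exp(−(-0.97−-0.8)²/(2·0.8²)) = 0.498678·exp(-0.02258) = 0.487545
  p_B = (1/(0.8·√(2π)))·exp(−(-0.97−0.3)²/(2·0.8²)) = 0.498678·exp(-1.26008) = 0.141441
  p_C = (1/(0.8·√(2π)))·exp(−(-0.97−1.9)²/(2·0.8²)) = 0.498678·exp(-6.43508) = 0.000800021
Odds = (0.10/0.17) × (0.141441/0.487545) = 0.588235 × 0.290109 ≈ 0.1707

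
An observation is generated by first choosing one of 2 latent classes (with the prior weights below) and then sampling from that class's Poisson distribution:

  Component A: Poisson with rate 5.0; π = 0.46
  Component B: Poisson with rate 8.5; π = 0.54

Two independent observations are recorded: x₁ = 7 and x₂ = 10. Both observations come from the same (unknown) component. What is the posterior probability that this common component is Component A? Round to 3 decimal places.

0.101

Apply Bayes' rule: the posterior for each component is proportional to its prior times its likelihood at x.
Since both observations come from the same component, the likelihood for component k is f_k(x₁)·f_k(x₂).
  f_A = [0.104445] × [0.0181328] = 0.00189388
  f_B = [0.129419] × [0.110388] = 0.0142864
Prior × likelihood for each component:
  π_A·f_A = 0.46 × 0.00189388 = 0.000871183
  π_B·f_B = 0.54 × 0.0142864 = 0.00771464
Marginal: 0.000871183 + 0.00771464 = 0.00858582
P(Component A | data) ≈ 0.101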